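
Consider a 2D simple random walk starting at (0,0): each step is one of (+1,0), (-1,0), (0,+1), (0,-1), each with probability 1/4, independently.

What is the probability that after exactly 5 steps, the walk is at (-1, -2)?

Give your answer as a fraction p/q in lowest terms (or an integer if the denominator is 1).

Let h be the number of horizontal steps (so 5-h are vertical). To end at (-1,-2) need (h-1)/2 right-steps and ((5-h)-2)/2 up-steps.
Sum over h with 1 ≤ h ≤ 3, h ≡ 1 (mod 2), 5-h ≡ 0 (mod 2):
h=1: C(5,1)·C(1,0)·C(4,1) = 5·1·4 = 20
h=3: C(5,3)·C(3,1)·C(2,0) = 10·3·1 = 30
Total favorable: 50
Total paths: 4^5 = 1024
P = 50/1024 = 25/512

Answer: 25/512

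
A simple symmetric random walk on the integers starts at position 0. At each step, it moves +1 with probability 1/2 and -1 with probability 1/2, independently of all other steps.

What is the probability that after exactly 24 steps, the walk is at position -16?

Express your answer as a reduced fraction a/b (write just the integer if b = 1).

Answer: 5313/8388608

Derivation:
To reach position -16 after 24 steps: need 4 steps of +1 and 20 of -1.
Favorable paths: C(24,4) = 10626
Total paths: 2^24 = 16777216
P = 10626/16777216 = 5313/8388608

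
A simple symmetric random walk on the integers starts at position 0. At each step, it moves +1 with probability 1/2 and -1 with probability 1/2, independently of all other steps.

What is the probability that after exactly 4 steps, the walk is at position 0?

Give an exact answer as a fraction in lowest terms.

To reach position 0 after 4 steps: need 2 steps of +1 and 2 of -1.
Favorable paths: C(4,2) = 6
Total paths: 2^4 = 16
P = 6/16 = 3/8

Answer: 3/8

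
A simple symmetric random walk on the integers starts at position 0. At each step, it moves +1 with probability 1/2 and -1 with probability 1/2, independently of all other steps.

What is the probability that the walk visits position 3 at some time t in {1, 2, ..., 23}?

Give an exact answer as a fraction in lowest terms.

Count via complement. Let g(t,s) = #length-t paths at position s with S_1..S_t all ≠ 3.
g(t,s) = g(t-1,s-1) + g(t-1,s+1) for s ≠ 3; g(t,3) = 0.
t=0: g(0,0)=1
t=1: g(1,-1)=1 g(1,1)=1
t=2: g(2,-2)=1 g(2,0)=2 g(2,2)=1
t=3: g(3,-3)=1 g(3,-1)=3 g(3,1)=3
t=4: g(4,-4)=1 g(4,-2)=4 g(4,0)=6 g(4,2)=3
t=5: g(5,-5)=1 g(5,-3)=5 g(5,-1)=10 g(5,1)=9
t=6: g(6,-6)=1 g(6,-4)=6 g(6,-2)=15 g(6,0)=19 g(6,2)=9
t=7: g(7,-7)=1 g(7,-5)=7 g(7,-3)=21 g(7,-1)=34 g(7,1)=28
t=8: g(8,-8)=1 g(8,-6)=8 g(8,-4)=28 g(8,-2)=55 g(8,0)=62 g(8,2)=28
t=9: g(9,-9)=1 g(9,-7)=9 g(9,-5)=36 g(9,-3)=83 g(9,-1)=117 g(9,1)=90
t=10: g(10,-10)=1 g(10,-8)=10 g(10,-6)=45 g(10,-4)=119 g(10,-2)=200 g(10,0)=207 g(10,2)=90
t=11: g(11,-11)=1 g(11,-9)=11 g(11,-7)=55 g(11,-5)=164 g(11,-3)=319 g(11,-1)=407 g(11,1)=297
t=12: g(12,-12)=1 g(12,-10)=12 g(12,-8)=66 g(12,-6)=219 g(12,-4)=483 g(12,-2)=726 g(12,0)=704 g(12,2)=297
t=13: g(13,-13)=1 g(13,-11)=13 g(13,-9)=78 g(13,-7)=285 g(13,-5)=702 g(13,-3)=1209 g(13,-1)=1430 g(13,1)=1001
t=14: g(14,-14)=1 g(14,-12)=14 g(14,-10)=91 g(14,-8)=363 g(14,-6)=987 g(14,-4)=1911 g(14,-2)=2639 g(14,0)=2431 g(14,2)=1001
t=15: g(15,-15)=1 g(15,-13)=15 g(15,-11)=105 g(15,-9)=454 g(15,-7)=1350 g(15,-5)=2898 g(15,-3)=4550 g(15,-1)=5070 g(15,1)=3432
t=16: g(16,-16)=1 g(16,-14)=16 g(16,-12)=120 g(16,-10)=559 g(16,-8)=1804 g(16,-6)=4248 g(16,-4)=7448 g(16,-2)=9620 g(16,0)=8502 g(16,2)=3432
t=17: g(17,-17)=1 g(17,-15)=17 g(17,-13)=136 g(17,-11)=679 g(17,-9)=2363 g(17,-7)=6052 g(17,-5)=11696 g(17,-3)=17068 g(17,-1)=18122 g(17,1)=11934
t=18: g(18,-18)=1 g(18,-16)=18 g(18,-14)=153 g(18,-12)=815 g(18,-10)=3042 g(18,-8)=8415 g(18,-6)=17748 g(18,-4)=28764 g(18,-2)=35190 g(18,0)=30056 g(18,2)=11934
t=19: g(19,-19)=1 g(19,-17)=19 g(19,-15)=171 g(19,-13)=968 g(19,-11)=3857 g(19,-9)=11457 g(19,-7)=26163 g(19,-5)=46512 g(19,-3)=63954 g(19,-1)=65246 g(19,1)=41990
t=20: g(20,-20)=1 g(20,-18)=20 g(20,-16)=190 g(20,-14)=1139 g(20,-12)=4825 g(20,-10)=15314 g(20,-8)=37620 g(20,-6)=72675 g(20,-4)=110466 g(20,-2)=129200 g(20,0)=107236 g(20,2)=41990
t=21: g(21,-21)=1 g(21,-19)=21 g(21,-17)=210 g(21,-15)=1329 g(21,-13)=5964 g(21,-11)=20139 g(21,-9)=52934 g(21,-7)=110295 g(21,-5)=183141 g(21,-3)=239666 g(21,-1)=236436 g(21,1)=149226
t=22: g(22,-22)=1 g(22,-20)=22 g(22,-18)=231 g(22,-16)=1539 g(22,-14)=7293 g(22,-12)=26103 g(22,-10)=73073 g(22,-8)=163229 g(22,-6)=293436 g(22,-4)=422807 g(22,-2)=476102 g(22,0)=385662 g(22,2)=149226
t=23: g(23,-23)=1 g(23,-21)=23 g(23,-19)=253 g(23,-17)=1770 g(23,-15)=8832 g(23,-13)=33396 g(23,-11)=99176 g(23,-9)=236302 g(23,-7)=456665 g(23,-5)=716243 g(23,-3)=898909 g(23,-1)=861764 g(23,1)=534888
Paths never hitting 3: Σ_s g(23,s) = 3848222
Paths hitting 3: 2^23 - 3848222 = 4540386
P = 4540386/8388608 = 2270193/4194304

Answer: 2270193/4194304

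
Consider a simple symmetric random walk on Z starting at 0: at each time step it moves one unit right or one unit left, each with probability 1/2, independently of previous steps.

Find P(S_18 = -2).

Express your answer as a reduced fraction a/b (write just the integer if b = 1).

To reach position -2 after 18 steps: need 8 steps of +1 and 10 of -1.
Favorable paths: C(18,8) = 43758
Total paths: 2^18 = 262144
P = 43758/262144 = 21879/131072

Answer: 21879/131072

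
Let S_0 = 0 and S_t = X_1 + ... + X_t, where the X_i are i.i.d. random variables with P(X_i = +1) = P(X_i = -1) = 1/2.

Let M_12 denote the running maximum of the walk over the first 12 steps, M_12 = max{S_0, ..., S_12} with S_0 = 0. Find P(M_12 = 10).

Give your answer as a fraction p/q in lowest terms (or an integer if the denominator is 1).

Let M_12 = max(S_0,...,S_12). Use the reflection principle: for j ≥ 1, #{paths with M_12 ≥ j} = #{S_12 ≥ j} + #{S_12 ≥ j+1}.
By reflection, #{M_12 ≥ 10} = #{S_12 ≥ 10} + #{S_12 ≥ 11} = 13 + 1 = 14.
#{M_12 ≥ 11} = #{S_12 ≥ 11} + #{S_12 ≥ 12} = 1 + 1 = 2.
#{M_12 = 10} = 14 - 2 = 12.
P(M_12 = 10) = 12/4096 = 3/1024

Answer: 3/1024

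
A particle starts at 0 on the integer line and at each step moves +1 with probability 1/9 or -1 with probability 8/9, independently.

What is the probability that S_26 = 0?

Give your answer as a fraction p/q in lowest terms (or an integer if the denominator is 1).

To be at 0 after 26 steps: need exactly 13 steps of +1 and 13 of -1.
Number of such sequences: C(26,13) = 10400600
Each has probability (1/9)^13 · (8/9)^13 = 549755813888/6461081889226673298932241
P = 10400600 · 549755813888/6461081889226673298932241 = 5717790317923532800/6461081889226673298932241

Answer: 5717790317923532800/6461081889226673298932241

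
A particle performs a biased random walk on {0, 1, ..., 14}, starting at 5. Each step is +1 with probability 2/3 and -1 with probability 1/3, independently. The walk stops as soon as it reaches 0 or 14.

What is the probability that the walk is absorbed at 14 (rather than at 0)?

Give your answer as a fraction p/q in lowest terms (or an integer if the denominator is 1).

Answer: 15872/16383

Derivation:
Biased walk: p = 2/3, q = 1/3, r = q/p = 1/2
Gambler's ruin: P(hit 14 before 0 | start at 5) = (1 - r^a)/(1 - r^N)
r^5 = 1/32; r^14 = 1/16384
P = (1 - 1/32) / (1 - 1/16384) = 31/32 / 16383/16384 = 15872/16383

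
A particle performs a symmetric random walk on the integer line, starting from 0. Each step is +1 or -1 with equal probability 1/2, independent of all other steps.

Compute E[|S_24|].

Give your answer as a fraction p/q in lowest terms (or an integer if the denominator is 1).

S_24 takes values m ≡ 0 (mod 2) with |m| ≤ 24; P(S_24=m) = C(24,(24+m)/2)/2^24.
Total paths: 2^24 = 16777216
Distribution: P(S=-24)=1/16777216, P(S=-22)=24/16777216, P(S=-20)=276/16777216, P(S=-18)=2024/16777216, P(S=-16)=10626/16777216, P(S=-14)=42504/16777216, P(S=-12)=134596/16777216, P(S=-10)=346104/16777216, P(S=-8)=735471/16777216, P(S=-6)=1307504/16777216, P(S=-4)=1961256/16777216, P(S=-2)=2496144/16777216, P(S=0)=2704156/16777216, P(S=2)=2496144/16777216, P(S=4)=1961256/16777216, P(S=6)=1307504/16777216, P(S=8)=735471/16777216, P(S=10)=346104/16777216, P(S=12)=134596/16777216, P(S=14)=42504/16777216, P(S=16)=10626/16777216, P(S=18)=2024/16777216, P(S=20)=276/16777216, P(S=22)=24/16777216, P(S=24)=1/16777216
E[|S_24|] = Σ_m |m|·P(S_24=m) = 64899744/16777216 = 2028117/524288

Answer: 2028117/524288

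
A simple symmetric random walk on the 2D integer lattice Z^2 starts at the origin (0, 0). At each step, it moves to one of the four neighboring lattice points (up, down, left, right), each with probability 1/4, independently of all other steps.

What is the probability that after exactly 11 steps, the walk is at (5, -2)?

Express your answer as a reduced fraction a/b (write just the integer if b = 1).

Answer: 9075/2097152

Derivation:
Let h be the number of horizontal steps (so 11-h are vertical). To end at (5,-2) need (h+5)/2 right-steps and ((11-h)-2)/2 up-steps.
Sum over h with 5 ≤ h ≤ 9, h ≡ 1 (mod 2), 11-h ≡ 0 (mod 2):
h=5: C(11,5)·C(5,5)·C(6,2) = 462·1·15 = 6930
h=7: C(11,7)·C(7,6)·C(4,1) = 330·7·4 = 9240
h=9: C(11,9)·C(9,7)·C(2,0) = 55·36·1 = 1980
Total favorable: 18150
Total paths: 4^11 = 4194304
P = 18150/4194304 = 9075/2097152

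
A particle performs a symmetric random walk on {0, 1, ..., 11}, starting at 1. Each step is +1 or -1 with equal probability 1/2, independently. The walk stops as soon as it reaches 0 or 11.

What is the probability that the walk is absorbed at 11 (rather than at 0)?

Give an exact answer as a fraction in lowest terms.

Symmetric walk (p = 1/2): the harmonic-function argument gives P(hit 11 before 0 | start at 1) = a/N.
P = 1/11 = 1/11

Answer: 1/11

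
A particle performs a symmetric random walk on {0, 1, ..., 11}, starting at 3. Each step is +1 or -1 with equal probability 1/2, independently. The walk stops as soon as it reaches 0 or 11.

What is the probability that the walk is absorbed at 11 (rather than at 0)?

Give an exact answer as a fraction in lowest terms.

Answer: 3/11

Derivation:
Symmetric walk (p = 1/2): the harmonic-function argument gives P(hit 11 before 0 | start at 3) = a/N.
P = 3/11 = 3/11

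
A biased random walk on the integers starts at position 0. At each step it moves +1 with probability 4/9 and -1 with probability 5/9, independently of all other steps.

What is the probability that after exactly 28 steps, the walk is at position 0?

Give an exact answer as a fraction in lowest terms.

To be at 0 after 28 steps: need exactly 14 steps of +1 and 14 of -1.
Number of such sequences: C(28,14) = 40116600
Each has probability (4/9)^14 · (5/9)^14 = 1638400000000000000/523347633027360537213511521
P = 40116600 · 1638400000000000000/523347633027360537213511521 = 2434334720000000000000000/19383245667680019896796723

Answer: 2434334720000000000000000/19383245667680019896796723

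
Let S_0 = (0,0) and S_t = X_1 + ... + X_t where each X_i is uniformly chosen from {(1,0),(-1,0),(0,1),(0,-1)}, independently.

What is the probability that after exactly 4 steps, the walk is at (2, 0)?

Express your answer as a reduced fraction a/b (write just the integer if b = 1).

Answer: 1/16

Derivation:
Let h be the number of horizontal steps (so 4-h are vertical). To end at (2,0) need (h+2)/2 right-steps and ((4-h)+0)/2 up-steps.
Sum over h with 2 ≤ h ≤ 4, h ≡ 0 (mod 2), 4-h ≡ 0 (mod 2):
h=2: C(4,2)·C(2,2)·C(2,1) = 6·1·2 = 12
h=4: C(4,4)·C(4,3)·C(0,0) = 1·4·1 = 4
Total favorable: 16
Total paths: 4^4 = 256
P = 16/256 = 1/16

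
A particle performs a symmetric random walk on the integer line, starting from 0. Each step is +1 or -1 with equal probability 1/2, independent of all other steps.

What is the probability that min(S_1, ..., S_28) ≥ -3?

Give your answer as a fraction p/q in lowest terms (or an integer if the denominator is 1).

Answer: 145422675/268435456

Derivation:
Let f(t,s) = #length-t paths at position s with S_1..S_t all ≥ -3.
f(t,s) = f(t-1,s-1) + f(t-1,s+1) for s ≥ -3; f(t,s) = 0 for s < -3.
t=0: f(0,0)=1
t=1: f(1,-1)=1 f(1,1)=1
t=2: f(2,-2)=1 f(2,0)=2 f(2,2)=1
t=3: f(3,-3)=1 f(3,-1)=3 f(3,1)=3 f(3,3)=1
t=4: f(4,-2)=4 f(4,0)=6 f(4,2)=4 f(4,4)=1
t=5: f(5,-3)=4 f(5,-1)=10 f(5,1)=10 f(5,3)=5 f(5,5)=1
t=6: f(6,-2)=14 f(6,0)=20 f(6,2)=15 f(6,4)=6 f(6,6)=1
t=7: f(7,-3)=14 f(7,-1)=34 f(7,1)=35 f(7,3)=21 f(7,5)=7 f(7,7)=1
t=8: f(8,-2)=48 f(8,0)=69 f(8,2)=56 f(8,4)=28 f(8,6)=8 f(8,8)=1
t=9: f(9,-3)=48 f(9,-1)=117 f(9,1)=125 f(9,3)=84 f(9,5)=36 f(9,7)=9 f(9,9)=1
t=10: f(10,-2)=165 f(10,0)=242 f(10,2)=209 f(10,4)=120 f(10,6)=45 f(10,8)=10 f(10,10)=1
t=11: f(11,-3)=165 f(11,-1)=407 f(11,1)=451 f(11,3)=329 f(11,5)=165 f(11,7)=55 f(11,9)=11 f(11,11)=1
t=12: f(12,-2)=572 f(12,0)=858 f(12,2)=780 f(12,4)=494 f(12,6)=220 f(12,8)=66 f(12,10)=12 f(12,12)=1
t=13: f(13,-3)=572 f(13,-1)=1430 f(13,1)=1638 f(13,3)=1274 f(13,5)=714 f(13,7)=286 f(13,9)=78 f(13,11)=13 f(13,13)=1
t=14: f(14,-2)=2002 f(14,0)=3068 f(14,2)=2912 f(14,4)=1988 f(14,6)=1000 f(14,8)=364 f(14,10)=91 f(14,12)=14 f(14,14)=1
t=15: f(15,-3)=2002 f(15,-1)=5070 f(15,1)=5980 f(15,3)=4900 f(15,5)=2988 f(15,7)=1364 f(15,9)=455 f(15,11)=105 f(15,13)=15 f(15,15)=1
t=16: f(16,-2)=7072 f(16,0)=11050 f(16,2)=10880 f(16,4)=7888 f(16,6)=4352 f(16,8)=1819 f(16,10)=560 f(16,12)=120 f(16,14)=16 f(16,16)=1
t=17: f(17,-3)=7072 f(17,-1)=18122 f(17,1)=21930 f(17,3)=18768 f(17,5)=12240 f(17,7)=6171 f(17,9)=2379 f(17,11)=680 f(17,13)=136 f(17,15)=17 f(17,17)=1
t=18: f(18,-2)=25194 f(18,0)=40052 f(18,2)=40698 f(18,4)=31008 f(18,6)=18411 f(18,8)=8550 f(18,10)=3059 f(18,12)=816 f(18,14)=153 f(18,16)=18 f(18,18)=1
t=19: f(19,-3)=25194 f(19,-1)=65246 f(19,1)=80750 f(19,3)=71706 f(19,5)=49419 f(19,7)=26961 f(19,9)=11609 f(19,11)=3875 f(19,13)=969 f(19,15)=171 f(19,17)=19 f(19,19)=1
t=20: f(20,-2)=90440 f(20,0)=145996 f(20,2)=152456 f(20,4)=121125 f(20,6)=76380 f(20,8)=38570 f(20,10)=15484 f(20,12)=4844 f(20,14)=1140 f(20,16)=190 f(20,18)=20 f(20,20)=1
t=21: f(21,-3)=90440 f(21,-1)=236436 f(21,1)=298452 f(21,3)=273581 f(21,5)=197505 f(21,7)=114950 f(21,9)=54054 f(21,11)=20328 f(21,13)=5984 f(21,15)=1330 f(21,17)=210 f(21,19)=21 f(21,21)=1
t=22: f(22,-2)=326876 f(22,0)=534888 f(22,2)=572033 f(22,4)=471086 f(22,6)=312455 f(22,8)=169004 f(22,10)=74382 f(22,12)=26312 f(22,14)=7314 f(22,16)=1540 f(22,18)=231 f(22,20)=22 f(22,22)=1
t=23: f(23,-3)=326876 f(23,-1)=861764 f(23,1)=1106921 f(23,3)=1043119 f(23,5)=783541 f(23,7)=481459 f(23,9)=243386 f(23,11)=100694 f(23,13)=33626 f(23,15)=8854 f(23,17)=1771 f(23,19)=253 f(23,21)=23 f(23,23)=1
t=24: f(24,-2)=1188640 f(24,0)=1968685 f(24,2)=2150040 f(24,4)=1826660 f(24,6)=1265000 f(24,8)=724845 f(24,10)=344080 f(24,12)=134320 f(24,14)=42480 f(24,16)=10625 f(24,18)=2024 f(24,20)=276 f(24,22)=24 f(24,24)=1
t=25: f(25,-3)=1188640 f(25,-1)=3157325 f(25,1)=4118725 f(25,3)=3976700 f(25,5)=3091660 f(25,7)=1989845 f(25,9)=1068925 f(25,11)=478400 f(25,13)=176800 f(25,15)=53105 f(25,17)=12649 f(25,19)=2300 f(25,21)=300 f(25,23)=25 f(25,25)=1
t=26: f(26,-2)=4345965 f(26,0)=7276050 f(26,2)=8095425 f(26,4)=7068360 f(26,6)=5081505 f(26,8)=3058770 f(26,10)=1547325 f(26,12)=655200 f(26,14)=229905 f(26,16)=65754 f(26,18)=14949 f(26,20)=2600 f(26,22)=325 f(26,24)=26 f(26,26)=1
t=27: f(27,-3)=4345965 f(27,-1)=11622015 f(27,1)=15371475 f(27,3)=15163785 f(27,5)=12149865 f(27,7)=8140275 f(27,9)=4606095 f(27,11)=2202525 f(27,13)=885105 f(27,15)=295659 f(27,17)=80703 f(27,19)=17549 f(27,21)=2925 f(27,23)=351 f(27,25)=27 f(27,27)=1
t=28: f(28,-2)=15967980 f(28,0)=26993490 f(28,2)=30535260 f(28,4)=27313650 f(28,6)=20290140 f(28,8)=12746370 f(28,10)=6808620 f(28,12)=3087630 f(28,14)=1180764 f(28,16)=376362 f(28,18)=98252 f(28,20)=20474 f(28,22)=3276 f(28,24)=378 f(28,26)=28 f(28,28)=1
Σ_s f(28,s) = 145422675
P = 145422675/268435456 = 145422675/268435456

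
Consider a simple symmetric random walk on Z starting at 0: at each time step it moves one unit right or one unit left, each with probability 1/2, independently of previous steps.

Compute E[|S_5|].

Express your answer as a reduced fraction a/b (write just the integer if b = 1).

Answer: 15/8

Derivation:
S_5 takes values m ≡ 1 (mod 2) with |m| ≤ 5; P(S_5=m) = C(5,(5+m)/2)/2^5.
Total paths: 2^5 = 32
Distribution: P(S=-5)=1/32, P(S=-3)=5/32, P(S=-1)=10/32, P(S=1)=10/32, P(S=3)=5/32, P(S=5)=1/32
E[|S_5|] = Σ_m |m|·P(S_5=m) = 60/32 = 15/8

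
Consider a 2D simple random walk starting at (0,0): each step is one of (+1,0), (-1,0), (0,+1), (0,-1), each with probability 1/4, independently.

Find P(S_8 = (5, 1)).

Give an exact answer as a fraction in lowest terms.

Answer: 7/2048

Derivation:
Let h be the number of horizontal steps (so 8-h are vertical). To end at (5,1) need (h+5)/2 right-steps and ((8-h)+1)/2 up-steps.
Sum over h with 5 ≤ h ≤ 7, h ≡ 1 (mod 2), 8-h ≡ 1 (mod 2):
h=5: C(8,5)·C(5,5)·C(3,2) = 56·1·3 = 168
h=7: C(8,7)·C(7,6)·C(1,1) = 8·7·1 = 56
Total favorable: 224
Total paths: 4^8 = 65536
P = 224/65536 = 7/2048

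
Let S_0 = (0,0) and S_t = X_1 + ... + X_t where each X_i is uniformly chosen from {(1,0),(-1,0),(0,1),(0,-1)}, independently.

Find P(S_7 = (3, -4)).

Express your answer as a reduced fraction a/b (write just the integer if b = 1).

Let h be the number of horizontal steps (so 7-h are vertical). To end at (3,-4) need (h+3)/2 right-steps and ((7-h)-4)/2 up-steps.
Sum over h with 3 ≤ h ≤ 3, h ≡ 1 (mod 2), 7-h ≡ 0 (mod 2):
h=3: C(7,3)·C(3,3)·C(4,0) = 35·1·1 = 35
Total favorable: 35
Total paths: 4^7 = 16384
P = 35/16384 = 35/16384

Answer: 35/16384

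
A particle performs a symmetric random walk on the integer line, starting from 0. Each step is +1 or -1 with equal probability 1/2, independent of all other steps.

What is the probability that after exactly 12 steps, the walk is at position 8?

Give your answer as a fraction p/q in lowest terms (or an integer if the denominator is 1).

To reach position 8 after 12 steps: need 10 steps of +1 and 2 of -1.
Favorable paths: C(12,10) = 66
Total paths: 2^12 = 4096
P = 66/4096 = 33/2048

Answer: 33/2048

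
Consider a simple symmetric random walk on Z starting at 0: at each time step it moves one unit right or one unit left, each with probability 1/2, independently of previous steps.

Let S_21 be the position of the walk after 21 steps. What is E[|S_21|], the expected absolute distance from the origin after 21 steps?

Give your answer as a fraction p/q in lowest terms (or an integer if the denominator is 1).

Answer: 969969/262144

Derivation:
S_21 takes values m ≡ 1 (mod 2) with |m| ≤ 21; P(S_21=m) = C(21,(21+m)/2)/2^21.
Total paths: 2^21 = 2097152
Distribution: P(S=-21)=1/2097152, P(S=-19)=21/2097152, P(S=-17)=210/2097152, P(S=-15)=1330/2097152, P(S=-13)=5985/2097152, P(S=-11)=20349/2097152, P(S=-9)=54264/2097152, P(S=-7)=116280/2097152, P(S=-5)=203490/2097152, P(S=-3)=293930/2097152, P(S=-1)=352716/2097152, P(S=1)=352716/2097152, P(S=3)=293930/2097152, P(S=5)=203490/2097152, P(S=7)=116280/2097152, P(S=9)=54264/2097152, P(S=11)=20349/2097152, P(S=13)=5985/2097152, P(S=15)=1330/2097152, P(S=17)=210/2097152, P(S=19)=21/2097152, P(S=21)=1/2097152
E[|S_21|] = Σ_m |m|·P(S_21=m) = 7759752/2097152 = 969969/262144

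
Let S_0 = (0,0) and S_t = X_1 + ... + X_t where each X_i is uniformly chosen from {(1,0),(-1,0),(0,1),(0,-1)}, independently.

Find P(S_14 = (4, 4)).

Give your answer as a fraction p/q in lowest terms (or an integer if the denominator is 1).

Let h be the number of horizontal steps (so 14-h are vertical). To end at (4,4) need (h+4)/2 right-steps and ((14-h)+4)/2 up-steps.
Sum over h with 4 ≤ h ≤ 10, h ≡ 0 (mod 2), 14-h ≡ 0 (mod 2):
h=4: C(14,4)·C(4,4)·C(10,7) = 1001·1·120 = 120120
h=6: C(14,6)·C(6,5)·C(8,6) = 3003·6·28 = 504504
h=8: C(14,8)·C(8,6)·C(6,5) = 3003·28·6 = 504504
h=10: C(14,10)·C(10,7)·C(4,4) = 1001·120·1 = 120120
Total favorable: 1249248
Total paths: 4^14 = 268435456
P = 1249248/268435456 = 39039/8388608

Answer: 39039/8388608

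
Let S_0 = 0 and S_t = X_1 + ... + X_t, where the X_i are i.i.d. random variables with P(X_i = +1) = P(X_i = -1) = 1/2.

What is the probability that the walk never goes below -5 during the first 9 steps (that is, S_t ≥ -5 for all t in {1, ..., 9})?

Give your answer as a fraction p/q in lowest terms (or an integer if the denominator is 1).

Let f(t,s) = #length-t paths at position s with S_1..S_t all ≥ -5.
f(t,s) = f(t-1,s-1) + f(t-1,s+1) for s ≥ -5; f(t,s) = 0 for s < -5.
t=0: f(0,0)=1
t=1: f(1,-1)=1 f(1,1)=1
t=2: f(2,-2)=1 f(2,0)=2 f(2,2)=1
t=3: f(3,-3)=1 f(3,-1)=3 f(3,1)=3 f(3,3)=1
t=4: f(4,-4)=1 f(4,-2)=4 f(4,0)=6 f(4,2)=4 f(4,4)=1
t=5: f(5,-5)=1 f(5,-3)=5 f(5,-1)=10 f(5,1)=10 f(5,3)=5 f(5,5)=1
t=6: f(6,-4)=6 f(6,-2)=15 f(6,0)=20 f(6,2)=15 f(6,4)=6 f(6,6)=1
t=7: f(7,-5)=6 f(7,-3)=21 f(7,-1)=35 f(7,1)=35 f(7,3)=21 f(7,5)=7 f(7,7)=1
t=8: f(8,-4)=27 f(8,-2)=56 f(8,0)=70 f(8,2)=56 f(8,4)=28 f(8,6)=8 f(8,8)=1
t=9: f(9,-5)=27 f(9,-3)=83 f(9,-1)=126 f(9,1)=126 f(9,3)=84 f(9,5)=36 f(9,7)=9 f(9,9)=1
Σ_s f(9,s) = 492
P = 492/512 = 123/128

Answer: 123/128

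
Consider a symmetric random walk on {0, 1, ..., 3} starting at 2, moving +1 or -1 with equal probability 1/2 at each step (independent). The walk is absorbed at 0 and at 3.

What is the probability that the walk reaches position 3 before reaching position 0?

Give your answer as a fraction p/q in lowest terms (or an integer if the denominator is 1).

Answer: 2/3

Derivation:
Symmetric walk (p = 1/2): the harmonic-function argument gives P(hit 3 before 0 | start at 2) = a/N.
P = 2/3 = 2/3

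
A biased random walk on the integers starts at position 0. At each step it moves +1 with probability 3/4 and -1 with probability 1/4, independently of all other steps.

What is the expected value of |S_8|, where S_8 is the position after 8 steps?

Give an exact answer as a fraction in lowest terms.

Answer: 16907/4096

Derivation:
S_8 takes values m ≡ 0 (mod 2) with |m| ≤ 8; P(S_8=m) = C(8,(8+m)/2) · (3/4)^((8+m)/2) · (1/4)^((8-m)/2).
Distribution: P(S=-8)=1/65536, P(S=-6)=3/8192, P(S=-4)=63/16384, P(S=-2)=189/8192, P(S=0)=2835/32768, P(S=2)=1701/8192, P(S=4)=5103/16384, P(S=6)=2187/8192, P(S=8)=6561/65536
E[|S_8|] = Σ_m |m|·P(S_8=m) = 16907/4096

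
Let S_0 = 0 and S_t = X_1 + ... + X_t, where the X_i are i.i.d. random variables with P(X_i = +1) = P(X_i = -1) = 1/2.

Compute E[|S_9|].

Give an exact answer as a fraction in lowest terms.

Answer: 315/128

Derivation:
S_9 takes values m ≡ 1 (mod 2) with |m| ≤ 9; P(S_9=m) = C(9,(9+m)/2)/2^9.
Total paths: 2^9 = 512
Distribution: P(S=-9)=1/512, P(S=-7)=9/512, P(S=-5)=36/512, P(S=-3)=84/512, P(S=-1)=126/512, P(S=1)=126/512, P(S=3)=84/512, P(S=5)=36/512, P(S=7)=9/512, P(S=9)=1/512
E[|S_9|] = Σ_m |m|·P(S_9=m) = 1260/512 = 315/128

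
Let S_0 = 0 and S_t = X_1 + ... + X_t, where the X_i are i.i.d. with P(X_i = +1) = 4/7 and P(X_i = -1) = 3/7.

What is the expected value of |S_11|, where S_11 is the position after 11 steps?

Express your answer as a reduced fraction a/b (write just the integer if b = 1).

S_11 takes values m ≡ 1 (mod 2) with |m| ≤ 11; P(S_11=m) = C(11,(11+m)/2) · (4/7)^((11+m)/2) · (3/7)^((11-m)/2).
Distribution: P(S=-11)=177147/1977326743, P(S=-9)=2598156/1977326743, P(S=-7)=17321040/1977326743, P(S=-5)=69284160/1977326743, P(S=-3)=184757760/1977326743, P(S=-1)=49268736/282475249, P(S=1)=65691648/282475249, P(S=3)=437944320/1977326743, P(S=5)=291962880/1977326743, P(S=7)=129761280/1977326743, P(S=9)=34603008/1977326743, P(S=11)=4194304/1977326743
E[|S_11|] = Σ_m |m|·P(S_11=m) = 120235445/40353607

Answer: 120235445/40353607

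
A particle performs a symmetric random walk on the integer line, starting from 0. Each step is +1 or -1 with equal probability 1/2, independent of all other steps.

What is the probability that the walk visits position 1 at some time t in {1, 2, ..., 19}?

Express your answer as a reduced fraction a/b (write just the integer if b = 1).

Count via complement. Let g(t,s) = #length-t paths at position s with S_1..S_t all ≠ 1.
g(t,s) = g(t-1,s-1) + g(t-1,s+1) for s ≠ 1; g(t,1) = 0.
t=0: g(0,0)=1
t=1: g(1,-1)=1
t=2: g(2,-2)=1 g(2,0)=1
t=3: g(3,-3)=1 g(3,-1)=2
t=4: g(4,-4)=1 g(4,-2)=3 g(4,0)=2
t=5: g(5,-5)=1 g(5,-3)=4 g(5,-1)=5
t=6: g(6,-6)=1 g(6,-4)=5 g(6,-2)=9 g(6,0)=5
t=7: g(7,-7)=1 g(7,-5)=6 g(7,-3)=14 g(7,-1)=14
t=8: g(8,-8)=1 g(8,-6)=7 g(8,-4)=20 g(8,-2)=28 g(8,0)=14
t=9: g(9,-9)=1 g(9,-7)=8 g(9,-5)=27 g(9,-3)=48 g(9,-1)=42
t=10: g(10,-10)=1 g(10,-8)=9 g(10,-6)=35 g(10,-4)=75 g(10,-2)=90 g(10,0)=42
t=11: g(11,-11)=1 g(11,-9)=10 g(11,-7)=44 g(11,-5)=110 g(11,-3)=165 g(11,-1)=132
t=12: g(12,-12)=1 g(12,-10)=11 g(12,-8)=54 g(12,-6)=154 g(12,-4)=275 g(12,-2)=297 g(12,0)=132
t=13: g(13,-13)=1 g(13,-11)=12 g(13,-9)=65 g(13,-7)=208 g(13,-5)=429 g(13,-3)=572 g(13,-1)=429
t=14: g(14,-14)=1 g(14,-12)=13 g(14,-10)=77 g(14,-8)=273 g(14,-6)=637 g(14,-4)=1001 g(14,-2)=1001 g(14,0)=429
t=15: g(15,-15)=1 g(15,-13)=14 g(15,-11)=90 g(15,-9)=350 g(15,-7)=910 g(15,-5)=1638 g(15,-3)=2002 g(15,-1)=1430
t=16: g(16,-16)=1 g(16,-14)=15 g(16,-12)=104 g(16,-10)=440 g(16,-8)=1260 g(16,-6)=2548 g(16,-4)=3640 g(16,-2)=3432 g(16,0)=1430
t=17: g(17,-17)=1 g(17,-15)=16 g(17,-13)=119 g(17,-11)=544 g(17,-9)=1700 g(17,-7)=3808 g(17,-5)=6188 g(17,-3)=7072 g(17,-1)=4862
t=18: g(18,-18)=1 g(18,-16)=17 g(18,-14)=135 g(18,-12)=663 g(18,-10)=2244 g(18,-8)=5508 g(18,-6)=9996 g(18,-4)=13260 g(18,-2)=11934 g(18,0)=4862
t=19: g(19,-19)=1 g(19,-17)=18 g(19,-15)=152 g(19,-13)=798 g(19,-11)=2907 g(19,-9)=7752 g(19,-7)=15504 g(19,-5)=23256 g(19,-3)=25194 g(19,-1)=16796
Paths never hitting 1: Σ_s g(19,s) = 92378
Paths hitting 1: 2^19 - 92378 = 431910
P = 431910/524288 = 215955/262144

Answer: 215955/262144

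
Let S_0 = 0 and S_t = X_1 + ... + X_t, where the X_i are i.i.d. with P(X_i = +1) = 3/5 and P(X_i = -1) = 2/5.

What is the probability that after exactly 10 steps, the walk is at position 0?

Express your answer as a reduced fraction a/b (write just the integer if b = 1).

Answer: 1959552/9765625

Derivation:
To be at 0 after 10 steps: need exactly 5 steps of +1 and 5 of -1.
Number of such sequences: C(10,5) = 252
Each has probability (3/5)^5 · (2/5)^5 = 7776/9765625
P = 252 · 7776/9765625 = 1959552/9765625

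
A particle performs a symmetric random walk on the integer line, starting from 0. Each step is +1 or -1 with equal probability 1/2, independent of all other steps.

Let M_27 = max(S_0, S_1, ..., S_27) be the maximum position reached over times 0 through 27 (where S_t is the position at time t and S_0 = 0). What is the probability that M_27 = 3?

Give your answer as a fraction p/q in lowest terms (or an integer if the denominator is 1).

Let M_27 = max(S_0,...,S_27). Use the reflection principle: for j ≥ 1, #{paths with M_27 ≥ j} = #{S_27 ≥ j} + #{S_27 ≥ j+1}.
By reflection, #{M_27 ≥ 3} = #{S_27 ≥ 3} + #{S_27 ≥ 4} = 47050564 + 29666704 = 76717268.
#{M_27 ≥ 4} = #{S_27 ≥ 4} + #{S_27 ≥ 5} = 29666704 + 29666704 = 59333408.
#{M_27 = 3} = 76717268 - 59333408 = 17383860.
P(M_27 = 3) = 17383860/134217728 = 4345965/33554432

Answer: 4345965/33554432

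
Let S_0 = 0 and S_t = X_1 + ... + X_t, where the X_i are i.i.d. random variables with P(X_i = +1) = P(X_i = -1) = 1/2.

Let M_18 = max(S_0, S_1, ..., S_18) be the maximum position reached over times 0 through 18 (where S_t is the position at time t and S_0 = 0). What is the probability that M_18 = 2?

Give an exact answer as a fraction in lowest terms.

Let M_18 = max(S_0,...,S_18). Use the reflection principle: for j ≥ 1, #{paths with M_18 ≥ j} = #{S_18 ≥ j} + #{S_18 ≥ j+1}.
By reflection, #{M_18 ≥ 2} = #{S_18 ≥ 2} + #{S_18 ≥ 3} = 106762 + 63004 = 169766.
#{M_18 ≥ 3} = #{S_18 ≥ 3} + #{S_18 ≥ 4} = 63004 + 63004 = 126008.
#{M_18 = 2} = 169766 - 126008 = 43758.
P(M_18 = 2) = 43758/262144 = 21879/131072

Answer: 21879/131072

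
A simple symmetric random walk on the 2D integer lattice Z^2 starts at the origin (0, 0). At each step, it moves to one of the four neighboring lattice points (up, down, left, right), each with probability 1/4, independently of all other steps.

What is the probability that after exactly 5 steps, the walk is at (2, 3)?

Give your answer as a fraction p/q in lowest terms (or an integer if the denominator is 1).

Answer: 5/512

Derivation:
Let h be the number of horizontal steps (so 5-h are vertical). To end at (2,3) need (h+2)/2 right-steps and ((5-h)+3)/2 up-steps.
Sum over h with 2 ≤ h ≤ 2, h ≡ 0 (mod 2), 5-h ≡ 1 (mod 2):
h=2: C(5,2)·C(2,2)·C(3,3) = 10·1·1 = 10
Total favorable: 10
Total paths: 4^5 = 1024
P = 10/1024 = 5/512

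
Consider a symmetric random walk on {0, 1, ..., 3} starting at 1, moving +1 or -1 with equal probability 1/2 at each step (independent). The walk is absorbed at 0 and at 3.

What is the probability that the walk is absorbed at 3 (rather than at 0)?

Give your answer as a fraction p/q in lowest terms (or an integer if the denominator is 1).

Symmetric walk (p = 1/2): the harmonic-function argument gives P(hit 3 before 0 | start at 1) = a/N.
P = 1/3 = 1/3

Answer: 1/3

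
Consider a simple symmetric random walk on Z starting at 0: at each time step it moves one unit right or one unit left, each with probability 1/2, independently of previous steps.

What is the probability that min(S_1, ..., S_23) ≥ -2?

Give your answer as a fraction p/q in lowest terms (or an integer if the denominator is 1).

Answer: 1924111/4194304

Derivation:
Let f(t,s) = #length-t paths at position s with S_1..S_t all ≥ -2.
f(t,s) = f(t-1,s-1) + f(t-1,s+1) for s ≥ -2; f(t,s) = 0 for s < -2.
t=0: f(0,0)=1
t=1: f(1,-1)=1 f(1,1)=1
t=2: f(2,-2)=1 f(2,0)=2 f(2,2)=1
t=3: f(3,-1)=3 f(3,1)=3 f(3,3)=1
t=4: f(4,-2)=3 f(4,0)=6 f(4,2)=4 f(4,4)=1
t=5: f(5,-1)=9 f(5,1)=10 f(5,3)=5 f(5,5)=1
t=6: f(6,-2)=9 f(6,0)=19 f(6,2)=15 f(6,4)=6 f(6,6)=1
t=7: f(7,-1)=28 f(7,1)=34 f(7,3)=21 f(7,5)=7 f(7,7)=1
t=8: f(8,-2)=28 f(8,0)=62 f(8,2)=55 f(8,4)=28 f(8,6)=8 f(8,8)=1
t=9: f(9,-1)=90 f(9,1)=117 f(9,3)=83 f(9,5)=36 f(9,7)=9 f(9,9)=1
t=10: f(10,-2)=90 f(10,0)=207 f(10,2)=200 f(10,4)=119 f(10,6)=45 f(10,8)=10 f(10,10)=1
t=11: f(11,-1)=297 f(11,1)=407 f(11,3)=319 f(11,5)=164 f(11,7)=55 f(11,9)=11 f(11,11)=1
t=12: f(12,-2)=297 f(12,0)=704 f(12,2)=726 f(12,4)=483 f(12,6)=219 f(12,8)=66 f(12,10)=12 f(12,12)=1
t=13: f(13,-1)=1001 f(13,1)=1430 f(13,3)=1209 f(13,5)=702 f(13,7)=285 f(13,9)=78 f(13,11)=13 f(13,13)=1
t=14: f(14,-2)=1001 f(14,0)=2431 f(14,2)=2639 f(14,4)=1911 f(14,6)=987 f(14,8)=363 f(14,10)=91 f(14,12)=14 f(14,14)=1
t=15: f(15,-1)=3432 f(15,1)=5070 f(15,3)=4550 f(15,5)=2898 f(15,7)=1350 f(15,9)=454 f(15,11)=105 f(15,13)=15 f(15,15)=1
t=16: f(16,-2)=3432 f(16,0)=8502 f(16,2)=9620 f(16,4)=7448 f(16,6)=4248 f(16,8)=1804 f(16,10)=559 f(16,12)=120 f(16,14)=16 f(16,16)=1
t=17: f(17,-1)=11934 f(17,1)=18122 f(17,3)=17068 f(17,5)=11696 f(17,7)=6052 f(17,9)=2363 f(17,11)=679 f(17,13)=136 f(17,15)=17 f(17,17)=1
t=18: f(18,-2)=11934 f(18,0)=30056 f(18,2)=35190 f(18,4)=28764 f(18,6)=17748 f(18,8)=8415 f(18,10)=3042 f(18,12)=815 f(18,14)=153 f(18,16)=18 f(18,18)=1
t=19: f(19,-1)=41990 f(19,1)=65246 f(19,3)=63954 f(19,5)=46512 f(19,7)=26163 f(19,9)=11457 f(19,11)=3857 f(19,13)=968 f(19,15)=171 f(19,17)=19 f(19,19)=1
t=20: f(20,-2)=41990 f(20,0)=107236 f(20,2)=129200 f(20,4)=110466 f(20,6)=72675 f(20,8)=37620 f(20,10)=15314 f(20,12)=4825 f(20,14)=1139 f(20,16)=190 f(20,18)=20 f(20,20)=1
t=21: f(21,-1)=149226 f(21,1)=236436 f(21,3)=239666 f(21,5)=183141 f(21,7)=110295 f(21,9)=52934 f(21,11)=20139 f(21,13)=5964 f(21,15)=1329 f(21,17)=210 f(21,19)=21 f(21,21)=1
t=22: f(22,-2)=149226 f(22,0)=385662 f(22,2)=476102 f(22,4)=422807 f(22,6)=293436 f(22,8)=163229 f(22,10)=73073 f(22,12)=26103 f(22,14)=7293 f(22,16)=1539 f(22,18)=231 f(22,20)=22 f(22,22)=1
t=23: f(23,-1)=534888 f(23,1)=861764 f(23,3)=898909 f(23,5)=716243 f(23,7)=456665 f(23,9)=236302 f(23,11)=99176 f(23,13)=33396 f(23,15)=8832 f(23,17)=1770 f(23,19)=253 f(23,21)=23 f(23,23)=1
Σ_s f(23,s) = 3848222
P = 3848222/8388608 = 1924111/4194304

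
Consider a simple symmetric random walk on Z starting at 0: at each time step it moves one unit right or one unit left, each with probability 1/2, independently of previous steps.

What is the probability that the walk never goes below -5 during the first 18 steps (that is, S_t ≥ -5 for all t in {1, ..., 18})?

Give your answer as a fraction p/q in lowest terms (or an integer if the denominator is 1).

Answer: 54587/65536

Derivation:
Let f(t,s) = #length-t paths at position s with S_1..S_t all ≥ -5.
f(t,s) = f(t-1,s-1) + f(t-1,s+1) for s ≥ -5; f(t,s) = 0 for s < -5.
t=0: f(0,0)=1
t=1: f(1,-1)=1 f(1,1)=1
t=2: f(2,-2)=1 f(2,0)=2 f(2,2)=1
t=3: f(3,-3)=1 f(3,-1)=3 f(3,1)=3 f(3,3)=1
t=4: f(4,-4)=1 f(4,-2)=4 f(4,0)=6 f(4,2)=4 f(4,4)=1
t=5: f(5,-5)=1 f(5,-3)=5 f(5,-1)=10 f(5,1)=10 f(5,3)=5 f(5,5)=1
t=6: f(6,-4)=6 f(6,-2)=15 f(6,0)=20 f(6,2)=15 f(6,4)=6 f(6,6)=1
t=7: f(7,-5)=6 f(7,-3)=21 f(7,-1)=35 f(7,1)=35 f(7,3)=21 f(7,5)=7 f(7,7)=1
t=8: f(8,-4)=27 f(8,-2)=56 f(8,0)=70 f(8,2)=56 f(8,4)=28 f(8,6)=8 f(8,8)=1
t=9: f(9,-5)=27 f(9,-3)=83 f(9,-1)=126 f(9,1)=126 f(9,3)=84 f(9,5)=36 f(9,7)=9 f(9,9)=1
t=10: f(10,-4)=110 f(10,-2)=209 f(10,0)=252 f(10,2)=210 f(10,4)=120 f(10,6)=45 f(10,8)=10 f(10,10)=1
t=11: f(11,-5)=110 f(11,-3)=319 f(11,-1)=461 f(11,1)=462 f(11,3)=330 f(11,5)=165 f(11,7)=55 f(11,9)=11 f(11,11)=1
t=12: f(12,-4)=429 f(12,-2)=780 f(12,0)=923 f(12,2)=792 f(12,4)=495 f(12,6)=220 f(12,8)=66 f(12,10)=12 f(12,12)=1
t=13: f(13,-5)=429 f(13,-3)=1209 f(13,-1)=1703 f(13,1)=1715 f(13,3)=1287 f(13,5)=715 f(13,7)=286 f(13,9)=78 f(13,11)=13 f(13,13)=1
t=14: f(14,-4)=1638 f(14,-2)=2912 f(14,0)=3418 f(14,2)=3002 f(14,4)=2002 f(14,6)=1001 f(14,8)=364 f(14,10)=91 f(14,12)=14 f(14,14)=1
t=15: f(15,-5)=1638 f(15,-3)=4550 f(15,-1)=6330 f(15,1)=6420 f(15,3)=5004 f(15,5)=3003 f(15,7)=1365 f(15,9)=455 f(15,11)=105 f(15,13)=15 f(15,15)=1
t=16: f(16,-4)=6188 f(16,-2)=10880 f(16,0)=12750 f(16,2)=11424 f(16,4)=8007 f(16,6)=4368 f(16,8)=1820 f(16,10)=560 f(16,12)=120 f(16,14)=16 f(16,16)=1
t=17: f(17,-5)=6188 f(17,-3)=17068 f(17,-1)=23630 f(17,1)=24174 f(17,3)=19431 f(17,5)=12375 f(17,7)=6188 f(17,9)=2380 f(17,11)=680 f(17,13)=136 f(17,15)=17 f(17,17)=1
t=18: f(18,-4)=23256 f(18,-2)=40698 f(18,0)=47804 f(18,2)=43605 f(18,4)=31806 f(18,6)=18563 f(18,8)=8568 f(18,10)=3060 f(18,12)=816 f(18,14)=153 f(18,16)=18 f(18,18)=1
Σ_s f(18,s) = 218348
P = 218348/262144 = 54587/65536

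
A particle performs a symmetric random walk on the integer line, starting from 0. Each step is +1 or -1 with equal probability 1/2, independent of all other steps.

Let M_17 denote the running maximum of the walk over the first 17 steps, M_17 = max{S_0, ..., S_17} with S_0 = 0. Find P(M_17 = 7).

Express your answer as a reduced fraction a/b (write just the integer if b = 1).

Let M_17 = max(S_0,...,S_17). Use the reflection principle: for j ≥ 1, #{paths with M_17 ≥ j} = #{S_17 ≥ j} + #{S_17 ≥ j+1}.
By reflection, #{M_17 ≥ 7} = #{S_17 ≥ 7} + #{S_17 ≥ 8} = 9402 + 3214 = 12616.
#{M_17 ≥ 8} = #{S_17 ≥ 8} + #{S_17 ≥ 9} = 3214 + 3214 = 6428.
#{M_17 = 7} = 12616 - 6428 = 6188.
P(M_17 = 7) = 6188/131072 = 1547/32768

Answer: 1547/32768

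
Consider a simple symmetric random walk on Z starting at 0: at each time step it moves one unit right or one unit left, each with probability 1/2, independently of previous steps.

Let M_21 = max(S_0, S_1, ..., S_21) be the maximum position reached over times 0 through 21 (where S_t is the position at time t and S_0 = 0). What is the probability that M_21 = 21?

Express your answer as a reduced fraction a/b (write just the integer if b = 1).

Answer: 1/2097152

Derivation:
Let M_21 = max(S_0,...,S_21). Use the reflection principle: for j ≥ 1, #{paths with M_21 ≥ j} = #{S_21 ≥ j} + #{S_21 ≥ j+1}.
By reflection, #{M_21 ≥ 21} = #{S_21 ≥ 21} + #{S_21 ≥ 22} = 1 + 0 = 1.
#{M_21 ≥ 22} = #{S_21 ≥ 22} + #{S_21 ≥ 23} = 0 + 0 = 0.
#{M_21 = 21} = 1 - 0 = 1.
P(M_21 = 21) = 1/2097152 = 1/2097152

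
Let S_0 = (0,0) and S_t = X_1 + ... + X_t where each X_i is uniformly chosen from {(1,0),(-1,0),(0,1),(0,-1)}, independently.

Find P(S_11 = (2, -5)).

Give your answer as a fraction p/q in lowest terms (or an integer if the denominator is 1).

Answer: 9075/2097152

Derivation:
Let h be the number of horizontal steps (so 11-h are vertical). To end at (2,-5) need (h+2)/2 right-steps and ((11-h)-5)/2 up-steps.
Sum over h with 2 ≤ h ≤ 6, h ≡ 0 (mod 2), 11-h ≡ 1 (mod 2):
h=2: C(11,2)·C(2,2)·C(9,2) = 55·1·36 = 1980
h=4: C(11,4)·C(4,3)·C(7,1) = 330·4·7 = 9240
h=6: C(11,6)·C(6,4)·C(5,0) = 462·15·1 = 6930
Total favorable: 18150
Total paths: 4^11 = 4194304
P = 18150/4194304 = 9075/2097152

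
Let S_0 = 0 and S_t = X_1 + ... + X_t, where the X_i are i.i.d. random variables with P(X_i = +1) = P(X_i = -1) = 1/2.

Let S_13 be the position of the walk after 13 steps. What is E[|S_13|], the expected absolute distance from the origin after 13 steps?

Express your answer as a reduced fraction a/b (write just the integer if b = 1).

S_13 takes values m ≡ 1 (mod 2) with |m| ≤ 13; P(S_13=m) = C(13,(13+m)/2)/2^13.
Total paths: 2^13 = 8192
Distribution: P(S=-13)=1/8192, P(S=-11)=13/8192, P(S=-9)=78/8192, P(S=-7)=286/8192, P(S=-5)=715/8192, P(S=-3)=1287/8192, P(S=-1)=1716/8192, P(S=1)=1716/8192, P(S=3)=1287/8192, P(S=5)=715/8192, P(S=7)=286/8192, P(S=9)=78/8192, P(S=11)=13/8192, P(S=13)=1/8192
E[|S_13|] = Σ_m |m|·P(S_13=m) = 24024/8192 = 3003/1024

Answer: 3003/1024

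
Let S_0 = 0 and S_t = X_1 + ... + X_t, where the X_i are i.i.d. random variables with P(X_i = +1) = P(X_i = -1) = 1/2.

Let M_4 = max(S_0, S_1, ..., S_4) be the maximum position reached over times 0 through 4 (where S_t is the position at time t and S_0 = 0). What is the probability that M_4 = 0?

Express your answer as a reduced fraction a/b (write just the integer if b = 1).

Let M_4 = max(S_0,...,S_4). Use the reflection principle: for j ≥ 1, #{paths with M_4 ≥ j} = #{S_4 ≥ j} + #{S_4 ≥ j+1}.
P(M_4 ≥ 0) = 1 since S_0 = 0, so #{M_4 ≥ 0} = 16.
#{M_4 ≥ 1} = #{S_4 ≥ 1} + #{S_4 ≥ 2} = 5 + 5 = 10.
#{M_4 = 0} = 16 - 10 = 6.
P(M_4 = 0) = 6/16 = 3/8

Answer: 3/8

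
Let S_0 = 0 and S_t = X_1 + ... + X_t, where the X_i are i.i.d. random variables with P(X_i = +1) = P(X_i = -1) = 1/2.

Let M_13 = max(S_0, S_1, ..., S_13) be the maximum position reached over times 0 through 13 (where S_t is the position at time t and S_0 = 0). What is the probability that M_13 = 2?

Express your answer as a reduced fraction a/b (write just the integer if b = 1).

Let M_13 = max(S_0,...,S_13). Use the reflection principle: for j ≥ 1, #{paths with M_13 ≥ j} = #{S_13 ≥ j} + #{S_13 ≥ j+1}.
By reflection, #{M_13 ≥ 2} = #{S_13 ≥ 2} + #{S_13 ≥ 3} = 2380 + 2380 = 4760.
#{M_13 ≥ 3} = #{S_13 ≥ 3} + #{S_13 ≥ 4} = 2380 + 1093 = 3473.
#{M_13 = 2} = 4760 - 3473 = 1287.
P(M_13 = 2) = 1287/8192 = 1287/8192

Answer: 1287/8192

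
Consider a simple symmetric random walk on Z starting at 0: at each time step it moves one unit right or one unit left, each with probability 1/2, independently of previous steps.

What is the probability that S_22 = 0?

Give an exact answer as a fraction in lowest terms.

To return to 0 after 22 steps: need exactly 11 steps of +1 and 11 of -1.
Favorable paths: C(22,11) = 705432
Total paths: 2^22 = 4194304
P = 705432/4194304 = 88179/524288

Answer: 88179/524288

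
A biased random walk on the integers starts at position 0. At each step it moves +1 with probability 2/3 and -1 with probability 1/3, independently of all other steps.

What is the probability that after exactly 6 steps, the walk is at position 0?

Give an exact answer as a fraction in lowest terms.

To be at 0 after 6 steps: need exactly 3 steps of +1 and 3 of -1.
Number of such sequences: C(6,3) = 20
Each has probability (2/3)^3 · (1/3)^3 = 8/729
P = 20 · 8/729 = 160/729

Answer: 160/729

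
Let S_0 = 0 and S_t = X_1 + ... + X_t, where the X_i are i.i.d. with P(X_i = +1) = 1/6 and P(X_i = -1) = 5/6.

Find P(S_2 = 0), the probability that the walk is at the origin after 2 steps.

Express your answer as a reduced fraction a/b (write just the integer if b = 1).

To be at 0 after 2 steps: need exactly 1 step of +1 and 1 of -1.
Number of such sequences: C(2,1) = 2
Each has probability (1/6)^1 · (5/6)^1 = 5/36
P = 2 · 5/36 = 5/18

Answer: 5/18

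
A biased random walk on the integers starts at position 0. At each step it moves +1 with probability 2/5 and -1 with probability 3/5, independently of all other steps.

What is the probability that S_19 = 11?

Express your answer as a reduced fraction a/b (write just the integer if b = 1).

To reach position 11 after 19 steps: need 15 steps of +1 and 4 steps of -1.
Number of such sequences: C(19,15) = 3876
Each has probability (2/5)^15 · (3/5)^4 = 2654208/19073486328125
P = 3876 · 2654208/19073486328125 = 10287710208/19073486328125

Answer: 10287710208/19073486328125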